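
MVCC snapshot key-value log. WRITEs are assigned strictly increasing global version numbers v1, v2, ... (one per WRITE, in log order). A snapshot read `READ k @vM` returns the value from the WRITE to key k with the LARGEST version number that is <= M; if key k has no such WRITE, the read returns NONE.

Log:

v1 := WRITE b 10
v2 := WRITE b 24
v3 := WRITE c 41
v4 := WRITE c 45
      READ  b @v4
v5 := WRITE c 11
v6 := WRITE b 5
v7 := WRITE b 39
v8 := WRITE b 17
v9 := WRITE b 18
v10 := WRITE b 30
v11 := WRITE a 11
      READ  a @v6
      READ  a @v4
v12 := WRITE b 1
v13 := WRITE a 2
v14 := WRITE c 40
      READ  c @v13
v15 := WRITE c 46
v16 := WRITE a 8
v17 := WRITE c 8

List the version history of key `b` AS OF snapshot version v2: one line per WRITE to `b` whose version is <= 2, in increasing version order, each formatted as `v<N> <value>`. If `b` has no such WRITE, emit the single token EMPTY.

Answer: v1 10
v2 24

Derivation:
Scan writes for key=b with version <= 2:
  v1 WRITE b 10 -> keep
  v2 WRITE b 24 -> keep
  v3 WRITE c 41 -> skip
  v4 WRITE c 45 -> skip
  v5 WRITE c 11 -> skip
  v6 WRITE b 5 -> drop (> snap)
  v7 WRITE b 39 -> drop (> snap)
  v8 WRITE b 17 -> drop (> snap)
  v9 WRITE b 18 -> drop (> snap)
  v10 WRITE b 30 -> drop (> snap)
  v11 WRITE a 11 -> skip
  v12 WRITE b 1 -> drop (> snap)
  v13 WRITE a 2 -> skip
  v14 WRITE c 40 -> skip
  v15 WRITE c 46 -> skip
  v16 WRITE a 8 -> skip
  v17 WRITE c 8 -> skip
Collected: [(1, 10), (2, 24)]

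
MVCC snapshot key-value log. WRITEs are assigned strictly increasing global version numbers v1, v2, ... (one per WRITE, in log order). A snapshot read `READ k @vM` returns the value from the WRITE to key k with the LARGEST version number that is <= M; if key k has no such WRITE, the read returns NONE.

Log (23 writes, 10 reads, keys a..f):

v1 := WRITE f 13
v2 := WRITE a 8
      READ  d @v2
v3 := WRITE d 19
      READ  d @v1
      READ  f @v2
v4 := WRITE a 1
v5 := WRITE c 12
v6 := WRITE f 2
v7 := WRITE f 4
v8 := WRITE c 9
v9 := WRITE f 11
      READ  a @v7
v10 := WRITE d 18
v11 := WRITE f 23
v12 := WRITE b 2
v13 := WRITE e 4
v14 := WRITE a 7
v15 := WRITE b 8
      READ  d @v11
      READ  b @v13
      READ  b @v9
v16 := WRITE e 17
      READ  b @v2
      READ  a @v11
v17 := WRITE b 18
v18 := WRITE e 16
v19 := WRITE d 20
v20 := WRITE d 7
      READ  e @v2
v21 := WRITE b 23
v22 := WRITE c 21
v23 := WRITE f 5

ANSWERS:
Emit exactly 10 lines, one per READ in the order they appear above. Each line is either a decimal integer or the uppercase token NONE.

Answer: NONE
NONE
13
1
18
2
NONE
NONE
1
NONE

Derivation:
v1: WRITE f=13  (f history now [(1, 13)])
v2: WRITE a=8  (a history now [(2, 8)])
READ d @v2: history=[] -> no version <= 2 -> NONE
v3: WRITE d=19  (d history now [(3, 19)])
READ d @v1: history=[(3, 19)] -> no version <= 1 -> NONE
READ f @v2: history=[(1, 13)] -> pick v1 -> 13
v4: WRITE a=1  (a history now [(2, 8), (4, 1)])
v5: WRITE c=12  (c history now [(5, 12)])
v6: WRITE f=2  (f history now [(1, 13), (6, 2)])
v7: WRITE f=4  (f history now [(1, 13), (6, 2), (7, 4)])
v8: WRITE c=9  (c history now [(5, 12), (8, 9)])
v9: WRITE f=11  (f history now [(1, 13), (6, 2), (7, 4), (9, 11)])
READ a @v7: history=[(2, 8), (4, 1)] -> pick v4 -> 1
v10: WRITE d=18  (d history now [(3, 19), (10, 18)])
v11: WRITE f=23  (f history now [(1, 13), (6, 2), (7, 4), (9, 11), (11, 23)])
v12: WRITE b=2  (b history now [(12, 2)])
v13: WRITE e=4  (e history now [(13, 4)])
v14: WRITE a=7  (a history now [(2, 8), (4, 1), (14, 7)])
v15: WRITE b=8  (b history now [(12, 2), (15, 8)])
READ d @v11: history=[(3, 19), (10, 18)] -> pick v10 -> 18
READ b @v13: history=[(12, 2), (15, 8)] -> pick v12 -> 2
READ b @v9: history=[(12, 2), (15, 8)] -> no version <= 9 -> NONE
v16: WRITE e=17  (e history now [(13, 4), (16, 17)])
READ b @v2: history=[(12, 2), (15, 8)] -> no version <= 2 -> NONE
READ a @v11: history=[(2, 8), (4, 1), (14, 7)] -> pick v4 -> 1
v17: WRITE b=18  (b history now [(12, 2), (15, 8), (17, 18)])
v18: WRITE e=16  (e history now [(13, 4), (16, 17), (18, 16)])
v19: WRITE d=20  (d history now [(3, 19), (10, 18), (19, 20)])
v20: WRITE d=7  (d history now [(3, 19), (10, 18), (19, 20), (20, 7)])
READ e @v2: history=[(13, 4), (16, 17), (18, 16)] -> no version <= 2 -> NONE
v21: WRITE b=23  (b history now [(12, 2), (15, 8), (17, 18), (21, 23)])
v22: WRITE c=21  (c history now [(5, 12), (8, 9), (22, 21)])
v23: WRITE f=5  (f history now [(1, 13), (6, 2), (7, 4), (9, 11), (11, 23), (23, 5)])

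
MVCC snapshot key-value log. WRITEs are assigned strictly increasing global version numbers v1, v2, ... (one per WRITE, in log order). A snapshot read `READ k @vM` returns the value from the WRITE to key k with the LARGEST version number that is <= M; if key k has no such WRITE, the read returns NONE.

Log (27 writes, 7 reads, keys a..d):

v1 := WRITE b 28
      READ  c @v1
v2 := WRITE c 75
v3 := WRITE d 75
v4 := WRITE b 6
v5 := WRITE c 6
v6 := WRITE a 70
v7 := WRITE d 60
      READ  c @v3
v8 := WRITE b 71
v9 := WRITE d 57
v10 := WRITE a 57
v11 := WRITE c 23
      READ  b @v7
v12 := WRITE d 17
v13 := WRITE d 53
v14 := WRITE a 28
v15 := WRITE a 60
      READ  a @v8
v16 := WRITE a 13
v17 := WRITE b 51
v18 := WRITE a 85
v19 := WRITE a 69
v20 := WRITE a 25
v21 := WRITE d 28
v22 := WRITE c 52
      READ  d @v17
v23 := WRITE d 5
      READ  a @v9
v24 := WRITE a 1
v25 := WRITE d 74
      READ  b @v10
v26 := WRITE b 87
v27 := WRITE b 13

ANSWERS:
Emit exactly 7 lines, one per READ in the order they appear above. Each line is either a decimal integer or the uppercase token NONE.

v1: WRITE b=28  (b history now [(1, 28)])
READ c @v1: history=[] -> no version <= 1 -> NONE
v2: WRITE c=75  (c history now [(2, 75)])
v3: WRITE d=75  (d history now [(3, 75)])
v4: WRITE b=6  (b history now [(1, 28), (4, 6)])
v5: WRITE c=6  (c history now [(2, 75), (5, 6)])
v6: WRITE a=70  (a history now [(6, 70)])
v7: WRITE d=60  (d history now [(3, 75), (7, 60)])
READ c @v3: history=[(2, 75), (5, 6)] -> pick v2 -> 75
v8: WRITE b=71  (b history now [(1, 28), (4, 6), (8, 71)])
v9: WRITE d=57  (d history now [(3, 75), (7, 60), (9, 57)])
v10: WRITE a=57  (a history now [(6, 70), (10, 57)])
v11: WRITE c=23  (c history now [(2, 75), (5, 6), (11, 23)])
READ b @v7: history=[(1, 28), (4, 6), (8, 71)] -> pick v4 -> 6
v12: WRITE d=17  (d history now [(3, 75), (7, 60), (9, 57), (12, 17)])
v13: WRITE d=53  (d history now [(3, 75), (7, 60), (9, 57), (12, 17), (13, 53)])
v14: WRITE a=28  (a history now [(6, 70), (10, 57), (14, 28)])
v15: WRITE a=60  (a history now [(6, 70), (10, 57), (14, 28), (15, 60)])
READ a @v8: history=[(6, 70), (10, 57), (14, 28), (15, 60)] -> pick v6 -> 70
v16: WRITE a=13  (a history now [(6, 70), (10, 57), (14, 28), (15, 60), (16, 13)])
v17: WRITE b=51  (b history now [(1, 28), (4, 6), (8, 71), (17, 51)])
v18: WRITE a=85  (a history now [(6, 70), (10, 57), (14, 28), (15, 60), (16, 13), (18, 85)])
v19: WRITE a=69  (a history now [(6, 70), (10, 57), (14, 28), (15, 60), (16, 13), (18, 85), (19, 69)])
v20: WRITE a=25  (a history now [(6, 70), (10, 57), (14, 28), (15, 60), (16, 13), (18, 85), (19, 69), (20, 25)])
v21: WRITE d=28  (d history now [(3, 75), (7, 60), (9, 57), (12, 17), (13, 53), (21, 28)])
v22: WRITE c=52  (c history now [(2, 75), (5, 6), (11, 23), (22, 52)])
READ d @v17: history=[(3, 75), (7, 60), (9, 57), (12, 17), (13, 53), (21, 28)] -> pick v13 -> 53
v23: WRITE d=5  (d history now [(3, 75), (7, 60), (9, 57), (12, 17), (13, 53), (21, 28), (23, 5)])
READ a @v9: history=[(6, 70), (10, 57), (14, 28), (15, 60), (16, 13), (18, 85), (19, 69), (20, 25)] -> pick v6 -> 70
v24: WRITE a=1  (a history now [(6, 70), (10, 57), (14, 28), (15, 60), (16, 13), (18, 85), (19, 69), (20, 25), (24, 1)])
v25: WRITE d=74  (d history now [(3, 75), (7, 60), (9, 57), (12, 17), (13, 53), (21, 28), (23, 5), (25, 74)])
READ b @v10: history=[(1, 28), (4, 6), (8, 71), (17, 51)] -> pick v8 -> 71
v26: WRITE b=87  (b history now [(1, 28), (4, 6), (8, 71), (17, 51), (26, 87)])
v27: WRITE b=13  (b history now [(1, 28), (4, 6), (8, 71), (17, 51), (26, 87), (27, 13)])

Answer: NONE
75
6
70
53
70
71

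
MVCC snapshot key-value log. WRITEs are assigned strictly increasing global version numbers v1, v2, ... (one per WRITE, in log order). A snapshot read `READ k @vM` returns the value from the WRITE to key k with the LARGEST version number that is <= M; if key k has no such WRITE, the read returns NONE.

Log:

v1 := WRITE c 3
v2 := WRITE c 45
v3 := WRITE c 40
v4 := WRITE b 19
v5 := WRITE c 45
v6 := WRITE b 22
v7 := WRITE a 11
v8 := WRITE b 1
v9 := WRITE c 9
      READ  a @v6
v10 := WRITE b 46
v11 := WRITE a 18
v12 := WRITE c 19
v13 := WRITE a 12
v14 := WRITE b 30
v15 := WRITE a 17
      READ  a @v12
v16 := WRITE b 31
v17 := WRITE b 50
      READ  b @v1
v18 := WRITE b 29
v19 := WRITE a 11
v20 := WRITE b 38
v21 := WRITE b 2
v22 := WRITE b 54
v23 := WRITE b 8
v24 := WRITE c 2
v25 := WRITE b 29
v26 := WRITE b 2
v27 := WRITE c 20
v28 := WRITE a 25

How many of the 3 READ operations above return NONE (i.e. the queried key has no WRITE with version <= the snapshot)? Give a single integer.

v1: WRITE c=3  (c history now [(1, 3)])
v2: WRITE c=45  (c history now [(1, 3), (2, 45)])
v3: WRITE c=40  (c history now [(1, 3), (2, 45), (3, 40)])
v4: WRITE b=19  (b history now [(4, 19)])
v5: WRITE c=45  (c history now [(1, 3), (2, 45), (3, 40), (5, 45)])
v6: WRITE b=22  (b history now [(4, 19), (6, 22)])
v7: WRITE a=11  (a history now [(7, 11)])
v8: WRITE b=1  (b history now [(4, 19), (6, 22), (8, 1)])
v9: WRITE c=9  (c history now [(1, 3), (2, 45), (3, 40), (5, 45), (9, 9)])
READ a @v6: history=[(7, 11)] -> no version <= 6 -> NONE
v10: WRITE b=46  (b history now [(4, 19), (6, 22), (8, 1), (10, 46)])
v11: WRITE a=18  (a history now [(7, 11), (11, 18)])
v12: WRITE c=19  (c history now [(1, 3), (2, 45), (3, 40), (5, 45), (9, 9), (12, 19)])
v13: WRITE a=12  (a history now [(7, 11), (11, 18), (13, 12)])
v14: WRITE b=30  (b history now [(4, 19), (6, 22), (8, 1), (10, 46), (14, 30)])
v15: WRITE a=17  (a history now [(7, 11), (11, 18), (13, 12), (15, 17)])
READ a @v12: history=[(7, 11), (11, 18), (13, 12), (15, 17)] -> pick v11 -> 18
v16: WRITE b=31  (b history now [(4, 19), (6, 22), (8, 1), (10, 46), (14, 30), (16, 31)])
v17: WRITE b=50  (b history now [(4, 19), (6, 22), (8, 1), (10, 46), (14, 30), (16, 31), (17, 50)])
READ b @v1: history=[(4, 19), (6, 22), (8, 1), (10, 46), (14, 30), (16, 31), (17, 50)] -> no version <= 1 -> NONE
v18: WRITE b=29  (b history now [(4, 19), (6, 22), (8, 1), (10, 46), (14, 30), (16, 31), (17, 50), (18, 29)])
v19: WRITE a=11  (a history now [(7, 11), (11, 18), (13, 12), (15, 17), (19, 11)])
v20: WRITE b=38  (b history now [(4, 19), (6, 22), (8, 1), (10, 46), (14, 30), (16, 31), (17, 50), (18, 29), (20, 38)])
v21: WRITE b=2  (b history now [(4, 19), (6, 22), (8, 1), (10, 46), (14, 30), (16, 31), (17, 50), (18, 29), (20, 38), (21, 2)])
v22: WRITE b=54  (b history now [(4, 19), (6, 22), (8, 1), (10, 46), (14, 30), (16, 31), (17, 50), (18, 29), (20, 38), (21, 2), (22, 54)])
v23: WRITE b=8  (b history now [(4, 19), (6, 22), (8, 1), (10, 46), (14, 30), (16, 31), (17, 50), (18, 29), (20, 38), (21, 2), (22, 54), (23, 8)])
v24: WRITE c=2  (c history now [(1, 3), (2, 45), (3, 40), (5, 45), (9, 9), (12, 19), (24, 2)])
v25: WRITE b=29  (b history now [(4, 19), (6, 22), (8, 1), (10, 46), (14, 30), (16, 31), (17, 50), (18, 29), (20, 38), (21, 2), (22, 54), (23, 8), (25, 29)])
v26: WRITE b=2  (b history now [(4, 19), (6, 22), (8, 1), (10, 46), (14, 30), (16, 31), (17, 50), (18, 29), (20, 38), (21, 2), (22, 54), (23, 8), (25, 29), (26, 2)])
v27: WRITE c=20  (c history now [(1, 3), (2, 45), (3, 40), (5, 45), (9, 9), (12, 19), (24, 2), (27, 20)])
v28: WRITE a=25  (a history now [(7, 11), (11, 18), (13, 12), (15, 17), (19, 11), (28, 25)])
Read results in order: ['NONE', '18', 'NONE']
NONE count = 2

Answer: 2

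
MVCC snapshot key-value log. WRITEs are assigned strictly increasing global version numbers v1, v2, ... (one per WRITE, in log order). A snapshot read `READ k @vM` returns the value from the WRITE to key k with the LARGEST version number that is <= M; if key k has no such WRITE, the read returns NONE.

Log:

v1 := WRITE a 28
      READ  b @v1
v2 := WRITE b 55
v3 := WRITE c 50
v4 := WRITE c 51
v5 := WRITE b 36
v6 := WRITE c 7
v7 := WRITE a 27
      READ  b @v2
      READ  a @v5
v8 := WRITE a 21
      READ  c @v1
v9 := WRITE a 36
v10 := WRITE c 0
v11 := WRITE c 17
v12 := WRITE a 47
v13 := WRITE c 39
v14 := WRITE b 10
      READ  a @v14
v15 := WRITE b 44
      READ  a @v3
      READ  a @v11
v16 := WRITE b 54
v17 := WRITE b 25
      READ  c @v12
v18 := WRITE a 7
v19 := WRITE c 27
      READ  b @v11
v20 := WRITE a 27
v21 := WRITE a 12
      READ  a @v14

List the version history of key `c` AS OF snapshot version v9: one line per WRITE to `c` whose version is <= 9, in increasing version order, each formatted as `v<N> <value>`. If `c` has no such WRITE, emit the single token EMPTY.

Scan writes for key=c with version <= 9:
  v1 WRITE a 28 -> skip
  v2 WRITE b 55 -> skip
  v3 WRITE c 50 -> keep
  v4 WRITE c 51 -> keep
  v5 WRITE b 36 -> skip
  v6 WRITE c 7 -> keep
  v7 WRITE a 27 -> skip
  v8 WRITE a 21 -> skip
  v9 WRITE a 36 -> skip
  v10 WRITE c 0 -> drop (> snap)
  v11 WRITE c 17 -> drop (> snap)
  v12 WRITE a 47 -> skip
  v13 WRITE c 39 -> drop (> snap)
  v14 WRITE b 10 -> skip
  v15 WRITE b 44 -> skip
  v16 WRITE b 54 -> skip
  v17 WRITE b 25 -> skip
  v18 WRITE a 7 -> skip
  v19 WRITE c 27 -> drop (> snap)
  v20 WRITE a 27 -> skip
  v21 WRITE a 12 -> skip
Collected: [(3, 50), (4, 51), (6, 7)]

Answer: v3 50
v4 51
v6 7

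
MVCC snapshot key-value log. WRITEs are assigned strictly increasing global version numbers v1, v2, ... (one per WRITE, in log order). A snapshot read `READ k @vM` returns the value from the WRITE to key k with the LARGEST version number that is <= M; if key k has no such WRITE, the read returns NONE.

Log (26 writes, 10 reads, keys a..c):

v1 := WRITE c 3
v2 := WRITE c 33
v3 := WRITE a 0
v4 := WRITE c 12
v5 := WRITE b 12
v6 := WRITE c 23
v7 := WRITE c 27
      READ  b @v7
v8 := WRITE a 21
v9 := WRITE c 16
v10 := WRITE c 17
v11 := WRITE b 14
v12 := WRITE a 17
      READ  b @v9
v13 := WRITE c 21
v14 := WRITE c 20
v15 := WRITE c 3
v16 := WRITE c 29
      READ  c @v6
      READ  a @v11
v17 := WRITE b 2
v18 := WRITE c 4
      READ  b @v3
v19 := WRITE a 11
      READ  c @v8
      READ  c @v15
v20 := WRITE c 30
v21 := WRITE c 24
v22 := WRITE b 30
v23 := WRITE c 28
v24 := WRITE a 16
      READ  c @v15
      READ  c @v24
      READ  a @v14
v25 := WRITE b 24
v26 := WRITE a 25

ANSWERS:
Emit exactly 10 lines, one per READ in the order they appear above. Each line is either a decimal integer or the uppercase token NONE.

v1: WRITE c=3  (c history now [(1, 3)])
v2: WRITE c=33  (c history now [(1, 3), (2, 33)])
v3: WRITE a=0  (a history now [(3, 0)])
v4: WRITE c=12  (c history now [(1, 3), (2, 33), (4, 12)])
v5: WRITE b=12  (b history now [(5, 12)])
v6: WRITE c=23  (c history now [(1, 3), (2, 33), (4, 12), (6, 23)])
v7: WRITE c=27  (c history now [(1, 3), (2, 33), (4, 12), (6, 23), (7, 27)])
READ b @v7: history=[(5, 12)] -> pick v5 -> 12
v8: WRITE a=21  (a history now [(3, 0), (8, 21)])
v9: WRITE c=16  (c history now [(1, 3), (2, 33), (4, 12), (6, 23), (7, 27), (9, 16)])
v10: WRITE c=17  (c history now [(1, 3), (2, 33), (4, 12), (6, 23), (7, 27), (9, 16), (10, 17)])
v11: WRITE b=14  (b history now [(5, 12), (11, 14)])
v12: WRITE a=17  (a history now [(3, 0), (8, 21), (12, 17)])
READ b @v9: history=[(5, 12), (11, 14)] -> pick v5 -> 12
v13: WRITE c=21  (c history now [(1, 3), (2, 33), (4, 12), (6, 23), (7, 27), (9, 16), (10, 17), (13, 21)])
v14: WRITE c=20  (c history now [(1, 3), (2, 33), (4, 12), (6, 23), (7, 27), (9, 16), (10, 17), (13, 21), (14, 20)])
v15: WRITE c=3  (c history now [(1, 3), (2, 33), (4, 12), (6, 23), (7, 27), (9, 16), (10, 17), (13, 21), (14, 20), (15, 3)])
v16: WRITE c=29  (c history now [(1, 3), (2, 33), (4, 12), (6, 23), (7, 27), (9, 16), (10, 17), (13, 21), (14, 20), (15, 3), (16, 29)])
READ c @v6: history=[(1, 3), (2, 33), (4, 12), (6, 23), (7, 27), (9, 16), (10, 17), (13, 21), (14, 20), (15, 3), (16, 29)] -> pick v6 -> 23
READ a @v11: history=[(3, 0), (8, 21), (12, 17)] -> pick v8 -> 21
v17: WRITE b=2  (b history now [(5, 12), (11, 14), (17, 2)])
v18: WRITE c=4  (c history now [(1, 3), (2, 33), (4, 12), (6, 23), (7, 27), (9, 16), (10, 17), (13, 21), (14, 20), (15, 3), (16, 29), (18, 4)])
READ b @v3: history=[(5, 12), (11, 14), (17, 2)] -> no version <= 3 -> NONE
v19: WRITE a=11  (a history now [(3, 0), (8, 21), (12, 17), (19, 11)])
READ c @v8: history=[(1, 3), (2, 33), (4, 12), (6, 23), (7, 27), (9, 16), (10, 17), (13, 21), (14, 20), (15, 3), (16, 29), (18, 4)] -> pick v7 -> 27
READ c @v15: history=[(1, 3), (2, 33), (4, 12), (6, 23), (7, 27), (9, 16), (10, 17), (13, 21), (14, 20), (15, 3), (16, 29), (18, 4)] -> pick v15 -> 3
v20: WRITE c=30  (c history now [(1, 3), (2, 33), (4, 12), (6, 23), (7, 27), (9, 16), (10, 17), (13, 21), (14, 20), (15, 3), (16, 29), (18, 4), (20, 30)])
v21: WRITE c=24  (c history now [(1, 3), (2, 33), (4, 12), (6, 23), (7, 27), (9, 16), (10, 17), (13, 21), (14, 20), (15, 3), (16, 29), (18, 4), (20, 30), (21, 24)])
v22: WRITE b=30  (b history now [(5, 12), (11, 14), (17, 2), (22, 30)])
v23: WRITE c=28  (c history now [(1, 3), (2, 33), (4, 12), (6, 23), (7, 27), (9, 16), (10, 17), (13, 21), (14, 20), (15, 3), (16, 29), (18, 4), (20, 30), (21, 24), (23, 28)])
v24: WRITE a=16  (a history now [(3, 0), (8, 21), (12, 17), (19, 11), (24, 16)])
READ c @v15: history=[(1, 3), (2, 33), (4, 12), (6, 23), (7, 27), (9, 16), (10, 17), (13, 21), (14, 20), (15, 3), (16, 29), (18, 4), (20, 30), (21, 24), (23, 28)] -> pick v15 -> 3
READ c @v24: history=[(1, 3), (2, 33), (4, 12), (6, 23), (7, 27), (9, 16), (10, 17), (13, 21), (14, 20), (15, 3), (16, 29), (18, 4), (20, 30), (21, 24), (23, 28)] -> pick v23 -> 28
READ a @v14: history=[(3, 0), (8, 21), (12, 17), (19, 11), (24, 16)] -> pick v12 -> 17
v25: WRITE b=24  (b history now [(5, 12), (11, 14), (17, 2), (22, 30), (25, 24)])
v26: WRITE a=25  (a history now [(3, 0), (8, 21), (12, 17), (19, 11), (24, 16), (26, 25)])

Answer: 12
12
23
21
NONE
27
3
3
28
17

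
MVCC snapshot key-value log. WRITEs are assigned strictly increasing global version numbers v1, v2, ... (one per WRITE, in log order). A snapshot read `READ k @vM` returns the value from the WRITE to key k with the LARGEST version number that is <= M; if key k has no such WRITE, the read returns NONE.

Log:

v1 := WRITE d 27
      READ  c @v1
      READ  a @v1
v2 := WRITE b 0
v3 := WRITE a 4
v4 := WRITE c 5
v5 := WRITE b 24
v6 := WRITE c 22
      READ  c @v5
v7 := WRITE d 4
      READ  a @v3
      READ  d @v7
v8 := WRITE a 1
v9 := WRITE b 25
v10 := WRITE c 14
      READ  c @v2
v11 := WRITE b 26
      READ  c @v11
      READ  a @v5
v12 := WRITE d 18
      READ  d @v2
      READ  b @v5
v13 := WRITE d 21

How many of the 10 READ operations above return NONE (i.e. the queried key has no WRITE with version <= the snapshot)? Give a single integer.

Answer: 3

Derivation:
v1: WRITE d=27  (d history now [(1, 27)])
READ c @v1: history=[] -> no version <= 1 -> NONE
READ a @v1: history=[] -> no version <= 1 -> NONE
v2: WRITE b=0  (b history now [(2, 0)])
v3: WRITE a=4  (a history now [(3, 4)])
v4: WRITE c=5  (c history now [(4, 5)])
v5: WRITE b=24  (b history now [(2, 0), (5, 24)])
v6: WRITE c=22  (c history now [(4, 5), (6, 22)])
READ c @v5: history=[(4, 5), (6, 22)] -> pick v4 -> 5
v7: WRITE d=4  (d history now [(1, 27), (7, 4)])
READ a @v3: history=[(3, 4)] -> pick v3 -> 4
READ d @v7: history=[(1, 27), (7, 4)] -> pick v7 -> 4
v8: WRITE a=1  (a history now [(3, 4), (8, 1)])
v9: WRITE b=25  (b history now [(2, 0), (5, 24), (9, 25)])
v10: WRITE c=14  (c history now [(4, 5), (6, 22), (10, 14)])
READ c @v2: history=[(4, 5), (6, 22), (10, 14)] -> no version <= 2 -> NONE
v11: WRITE b=26  (b history now [(2, 0), (5, 24), (9, 25), (11, 26)])
READ c @v11: history=[(4, 5), (6, 22), (10, 14)] -> pick v10 -> 14
READ a @v5: history=[(3, 4), (8, 1)] -> pick v3 -> 4
v12: WRITE d=18  (d history now [(1, 27), (7, 4), (12, 18)])
READ d @v2: history=[(1, 27), (7, 4), (12, 18)] -> pick v1 -> 27
READ b @v5: history=[(2, 0), (5, 24), (9, 25), (11, 26)] -> pick v5 -> 24
v13: WRITE d=21  (d history now [(1, 27), (7, 4), (12, 18), (13, 21)])
Read results in order: ['NONE', 'NONE', '5', '4', '4', 'NONE', '14', '4', '27', '24']
NONE count = 3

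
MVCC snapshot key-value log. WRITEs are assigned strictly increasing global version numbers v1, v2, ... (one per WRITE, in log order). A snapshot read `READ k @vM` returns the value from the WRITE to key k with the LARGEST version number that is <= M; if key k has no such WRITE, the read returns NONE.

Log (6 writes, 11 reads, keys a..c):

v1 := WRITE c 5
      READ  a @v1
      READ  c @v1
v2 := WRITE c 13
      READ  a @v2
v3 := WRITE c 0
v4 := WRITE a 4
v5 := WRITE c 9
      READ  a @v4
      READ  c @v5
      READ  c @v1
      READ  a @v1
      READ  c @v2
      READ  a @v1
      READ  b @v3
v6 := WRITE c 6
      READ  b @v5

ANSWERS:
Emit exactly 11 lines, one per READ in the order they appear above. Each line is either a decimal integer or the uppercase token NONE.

v1: WRITE c=5  (c history now [(1, 5)])
READ a @v1: history=[] -> no version <= 1 -> NONE
READ c @v1: history=[(1, 5)] -> pick v1 -> 5
v2: WRITE c=13  (c history now [(1, 5), (2, 13)])
READ a @v2: history=[] -> no version <= 2 -> NONE
v3: WRITE c=0  (c history now [(1, 5), (2, 13), (3, 0)])
v4: WRITE a=4  (a history now [(4, 4)])
v5: WRITE c=9  (c history now [(1, 5), (2, 13), (3, 0), (5, 9)])
READ a @v4: history=[(4, 4)] -> pick v4 -> 4
READ c @v5: history=[(1, 5), (2, 13), (3, 0), (5, 9)] -> pick v5 -> 9
READ c @v1: history=[(1, 5), (2, 13), (3, 0), (5, 9)] -> pick v1 -> 5
READ a @v1: history=[(4, 4)] -> no version <= 1 -> NONE
READ c @v2: history=[(1, 5), (2, 13), (3, 0), (5, 9)] -> pick v2 -> 13
READ a @v1: history=[(4, 4)] -> no version <= 1 -> NONE
READ b @v3: history=[] -> no version <= 3 -> NONE
v6: WRITE c=6  (c history now [(1, 5), (2, 13), (3, 0), (5, 9), (6, 6)])
READ b @v5: history=[] -> no version <= 5 -> NONE

Answer: NONE
5
NONE
4
9
5
NONE
13
NONE
NONE
NONE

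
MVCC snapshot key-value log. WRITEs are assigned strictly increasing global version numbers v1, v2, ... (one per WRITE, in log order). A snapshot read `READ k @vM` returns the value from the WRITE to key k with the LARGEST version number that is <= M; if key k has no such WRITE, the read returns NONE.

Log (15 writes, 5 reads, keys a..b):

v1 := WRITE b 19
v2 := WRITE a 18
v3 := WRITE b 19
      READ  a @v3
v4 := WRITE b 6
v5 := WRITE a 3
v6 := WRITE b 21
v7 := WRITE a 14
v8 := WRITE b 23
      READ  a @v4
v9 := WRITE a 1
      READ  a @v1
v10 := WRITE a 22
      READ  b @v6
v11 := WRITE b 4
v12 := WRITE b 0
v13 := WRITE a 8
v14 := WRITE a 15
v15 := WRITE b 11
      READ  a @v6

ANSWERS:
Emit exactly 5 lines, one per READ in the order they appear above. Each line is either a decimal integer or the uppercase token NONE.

Answer: 18
18
NONE
21
3

Derivation:
v1: WRITE b=19  (b history now [(1, 19)])
v2: WRITE a=18  (a history now [(2, 18)])
v3: WRITE b=19  (b history now [(1, 19), (3, 19)])
READ a @v3: history=[(2, 18)] -> pick v2 -> 18
v4: WRITE b=6  (b history now [(1, 19), (3, 19), (4, 6)])
v5: WRITE a=3  (a history now [(2, 18), (5, 3)])
v6: WRITE b=21  (b history now [(1, 19), (3, 19), (4, 6), (6, 21)])
v7: WRITE a=14  (a history now [(2, 18), (5, 3), (7, 14)])
v8: WRITE b=23  (b history now [(1, 19), (3, 19), (4, 6), (6, 21), (8, 23)])
READ a @v4: history=[(2, 18), (5, 3), (7, 14)] -> pick v2 -> 18
v9: WRITE a=1  (a history now [(2, 18), (5, 3), (7, 14), (9, 1)])
READ a @v1: history=[(2, 18), (5, 3), (7, 14), (9, 1)] -> no version <= 1 -> NONE
v10: WRITE a=22  (a history now [(2, 18), (5, 3), (7, 14), (9, 1), (10, 22)])
READ b @v6: history=[(1, 19), (3, 19), (4, 6), (6, 21), (8, 23)] -> pick v6 -> 21
v11: WRITE b=4  (b history now [(1, 19), (3, 19), (4, 6), (6, 21), (8, 23), (11, 4)])
v12: WRITE b=0  (b history now [(1, 19), (3, 19), (4, 6), (6, 21), (8, 23), (11, 4), (12, 0)])
v13: WRITE a=8  (a history now [(2, 18), (5, 3), (7, 14), (9, 1), (10, 22), (13, 8)])
v14: WRITE a=15  (a history now [(2, 18), (5, 3), (7, 14), (9, 1), (10, 22), (13, 8), (14, 15)])
v15: WRITE b=11  (b history now [(1, 19), (3, 19), (4, 6), (6, 21), (8, 23), (11, 4), (12, 0), (15, 11)])
READ a @v6: history=[(2, 18), (5, 3), (7, 14), (9, 1), (10, 22), (13, 8), (14, 15)] -> pick v5 -> 3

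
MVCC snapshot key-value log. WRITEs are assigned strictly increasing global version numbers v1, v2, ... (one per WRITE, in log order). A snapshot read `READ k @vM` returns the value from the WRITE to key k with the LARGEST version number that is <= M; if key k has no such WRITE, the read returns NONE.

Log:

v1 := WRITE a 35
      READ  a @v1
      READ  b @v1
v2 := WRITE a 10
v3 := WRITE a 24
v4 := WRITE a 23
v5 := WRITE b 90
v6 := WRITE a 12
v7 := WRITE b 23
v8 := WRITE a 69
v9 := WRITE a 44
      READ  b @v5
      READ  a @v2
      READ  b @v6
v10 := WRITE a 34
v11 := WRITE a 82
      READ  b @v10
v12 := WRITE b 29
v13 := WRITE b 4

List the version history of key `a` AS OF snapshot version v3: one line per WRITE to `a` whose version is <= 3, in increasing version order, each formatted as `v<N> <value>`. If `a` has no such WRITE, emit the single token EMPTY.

Answer: v1 35
v2 10
v3 24

Derivation:
Scan writes for key=a with version <= 3:
  v1 WRITE a 35 -> keep
  v2 WRITE a 10 -> keep
  v3 WRITE a 24 -> keep
  v4 WRITE a 23 -> drop (> snap)
  v5 WRITE b 90 -> skip
  v6 WRITE a 12 -> drop (> snap)
  v7 WRITE b 23 -> skip
  v8 WRITE a 69 -> drop (> snap)
  v9 WRITE a 44 -> drop (> snap)
  v10 WRITE a 34 -> drop (> snap)
  v11 WRITE a 82 -> drop (> snap)
  v12 WRITE b 29 -> skip
  v13 WRITE b 4 -> skip
Collected: [(1, 35), (2, 10), (3, 24)]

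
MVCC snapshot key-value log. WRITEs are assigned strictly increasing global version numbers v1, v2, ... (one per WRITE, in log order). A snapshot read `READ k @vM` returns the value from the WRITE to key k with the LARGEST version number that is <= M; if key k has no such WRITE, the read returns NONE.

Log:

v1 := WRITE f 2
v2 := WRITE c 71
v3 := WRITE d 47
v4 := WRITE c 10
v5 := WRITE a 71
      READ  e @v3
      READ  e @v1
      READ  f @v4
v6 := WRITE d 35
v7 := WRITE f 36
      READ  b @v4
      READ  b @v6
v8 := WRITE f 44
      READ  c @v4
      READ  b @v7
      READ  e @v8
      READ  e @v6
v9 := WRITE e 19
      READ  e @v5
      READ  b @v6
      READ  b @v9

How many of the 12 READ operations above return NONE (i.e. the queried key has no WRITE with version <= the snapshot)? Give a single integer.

Answer: 10

Derivation:
v1: WRITE f=2  (f history now [(1, 2)])
v2: WRITE c=71  (c history now [(2, 71)])
v3: WRITE d=47  (d history now [(3, 47)])
v4: WRITE c=10  (c history now [(2, 71), (4, 10)])
v5: WRITE a=71  (a history now [(5, 71)])
READ e @v3: history=[] -> no version <= 3 -> NONE
READ e @v1: history=[] -> no version <= 1 -> NONE
READ f @v4: history=[(1, 2)] -> pick v1 -> 2
v6: WRITE d=35  (d history now [(3, 47), (6, 35)])
v7: WRITE f=36  (f history now [(1, 2), (7, 36)])
READ b @v4: history=[] -> no version <= 4 -> NONE
READ b @v6: history=[] -> no version <= 6 -> NONE
v8: WRITE f=44  (f history now [(1, 2), (7, 36), (8, 44)])
READ c @v4: history=[(2, 71), (4, 10)] -> pick v4 -> 10
READ b @v7: history=[] -> no version <= 7 -> NONE
READ e @v8: history=[] -> no version <= 8 -> NONE
READ e @v6: history=[] -> no version <= 6 -> NONE
v9: WRITE e=19  (e history now [(9, 19)])
READ e @v5: history=[(9, 19)] -> no version <= 5 -> NONE
READ b @v6: history=[] -> no version <= 6 -> NONE
READ b @v9: history=[] -> no version <= 9 -> NONE
Read results in order: ['NONE', 'NONE', '2', 'NONE', 'NONE', '10', 'NONE', 'NONE', 'NONE', 'NONE', 'NONE', 'NONE']
NONE count = 10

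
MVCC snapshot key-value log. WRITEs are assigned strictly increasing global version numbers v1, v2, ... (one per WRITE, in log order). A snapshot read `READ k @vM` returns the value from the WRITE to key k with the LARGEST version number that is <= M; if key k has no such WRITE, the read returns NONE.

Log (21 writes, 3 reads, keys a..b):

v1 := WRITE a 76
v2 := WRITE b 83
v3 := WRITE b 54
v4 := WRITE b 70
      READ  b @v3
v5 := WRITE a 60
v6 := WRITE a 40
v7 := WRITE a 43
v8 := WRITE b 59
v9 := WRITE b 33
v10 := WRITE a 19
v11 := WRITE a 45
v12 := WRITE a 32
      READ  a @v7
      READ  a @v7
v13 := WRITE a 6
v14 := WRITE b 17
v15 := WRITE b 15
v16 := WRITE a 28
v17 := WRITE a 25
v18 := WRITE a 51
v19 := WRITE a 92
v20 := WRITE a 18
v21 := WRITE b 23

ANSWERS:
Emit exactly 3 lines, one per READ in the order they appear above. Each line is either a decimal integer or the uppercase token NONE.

v1: WRITE a=76  (a history now [(1, 76)])
v2: WRITE b=83  (b history now [(2, 83)])
v3: WRITE b=54  (b history now [(2, 83), (3, 54)])
v4: WRITE b=70  (b history now [(2, 83), (3, 54), (4, 70)])
READ b @v3: history=[(2, 83), (3, 54), (4, 70)] -> pick v3 -> 54
v5: WRITE a=60  (a history now [(1, 76), (5, 60)])
v6: WRITE a=40  (a history now [(1, 76), (5, 60), (6, 40)])
v7: WRITE a=43  (a history now [(1, 76), (5, 60), (6, 40), (7, 43)])
v8: WRITE b=59  (b history now [(2, 83), (3, 54), (4, 70), (8, 59)])
v9: WRITE b=33  (b history now [(2, 83), (3, 54), (4, 70), (8, 59), (9, 33)])
v10: WRITE a=19  (a history now [(1, 76), (5, 60), (6, 40), (7, 43), (10, 19)])
v11: WRITE a=45  (a history now [(1, 76), (5, 60), (6, 40), (7, 43), (10, 19), (11, 45)])
v12: WRITE a=32  (a history now [(1, 76), (5, 60), (6, 40), (7, 43), (10, 19), (11, 45), (12, 32)])
READ a @v7: history=[(1, 76), (5, 60), (6, 40), (7, 43), (10, 19), (11, 45), (12, 32)] -> pick v7 -> 43
READ a @v7: history=[(1, 76), (5, 60), (6, 40), (7, 43), (10, 19), (11, 45), (12, 32)] -> pick v7 -> 43
v13: WRITE a=6  (a history now [(1, 76), (5, 60), (6, 40), (7, 43), (10, 19), (11, 45), (12, 32), (13, 6)])
v14: WRITE b=17  (b history now [(2, 83), (3, 54), (4, 70), (8, 59), (9, 33), (14, 17)])
v15: WRITE b=15  (b history now [(2, 83), (3, 54), (4, 70), (8, 59), (9, 33), (14, 17), (15, 15)])
v16: WRITE a=28  (a history now [(1, 76), (5, 60), (6, 40), (7, 43), (10, 19), (11, 45), (12, 32), (13, 6), (16, 28)])
v17: WRITE a=25  (a history now [(1, 76), (5, 60), (6, 40), (7, 43), (10, 19), (11, 45), (12, 32), (13, 6), (16, 28), (17, 25)])
v18: WRITE a=51  (a history now [(1, 76), (5, 60), (6, 40), (7, 43), (10, 19), (11, 45), (12, 32), (13, 6), (16, 28), (17, 25), (18, 51)])
v19: WRITE a=92  (a history now [(1, 76), (5, 60), (6, 40), (7, 43), (10, 19), (11, 45), (12, 32), (13, 6), (16, 28), (17, 25), (18, 51), (19, 92)])
v20: WRITE a=18  (a history now [(1, 76), (5, 60), (6, 40), (7, 43), (10, 19), (11, 45), (12, 32), (13, 6), (16, 28), (17, 25), (18, 51), (19, 92), (20, 18)])
v21: WRITE b=23  (b history now [(2, 83), (3, 54), (4, 70), (8, 59), (9, 33), (14, 17), (15, 15), (21, 23)])

Answer: 54
43
43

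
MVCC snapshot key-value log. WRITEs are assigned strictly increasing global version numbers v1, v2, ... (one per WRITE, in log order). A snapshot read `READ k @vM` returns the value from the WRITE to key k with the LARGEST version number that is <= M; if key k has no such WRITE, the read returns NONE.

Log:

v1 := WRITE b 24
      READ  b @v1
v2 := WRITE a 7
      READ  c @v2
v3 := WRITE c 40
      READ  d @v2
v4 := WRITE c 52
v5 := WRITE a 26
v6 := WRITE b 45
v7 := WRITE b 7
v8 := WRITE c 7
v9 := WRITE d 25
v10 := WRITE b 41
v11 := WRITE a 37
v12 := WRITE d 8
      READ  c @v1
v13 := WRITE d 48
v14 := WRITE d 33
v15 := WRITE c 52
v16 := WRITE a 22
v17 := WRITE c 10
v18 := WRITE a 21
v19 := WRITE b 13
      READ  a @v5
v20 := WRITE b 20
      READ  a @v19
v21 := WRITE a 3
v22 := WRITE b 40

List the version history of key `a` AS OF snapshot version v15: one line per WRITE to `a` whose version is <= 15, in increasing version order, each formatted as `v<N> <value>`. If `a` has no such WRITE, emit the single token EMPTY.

Answer: v2 7
v5 26
v11 37

Derivation:
Scan writes for key=a with version <= 15:
  v1 WRITE b 24 -> skip
  v2 WRITE a 7 -> keep
  v3 WRITE c 40 -> skip
  v4 WRITE c 52 -> skip
  v5 WRITE a 26 -> keep
  v6 WRITE b 45 -> skip
  v7 WRITE b 7 -> skip
  v8 WRITE c 7 -> skip
  v9 WRITE d 25 -> skip
  v10 WRITE b 41 -> skip
  v11 WRITE a 37 -> keep
  v12 WRITE d 8 -> skip
  v13 WRITE d 48 -> skip
  v14 WRITE d 33 -> skip
  v15 WRITE c 52 -> skip
  v16 WRITE a 22 -> drop (> snap)
  v17 WRITE c 10 -> skip
  v18 WRITE a 21 -> drop (> snap)
  v19 WRITE b 13 -> skip
  v20 WRITE b 20 -> skip
  v21 WRITE a 3 -> drop (> snap)
  v22 WRITE b 40 -> skip
Collected: [(2, 7), (5, 26), (11, 37)]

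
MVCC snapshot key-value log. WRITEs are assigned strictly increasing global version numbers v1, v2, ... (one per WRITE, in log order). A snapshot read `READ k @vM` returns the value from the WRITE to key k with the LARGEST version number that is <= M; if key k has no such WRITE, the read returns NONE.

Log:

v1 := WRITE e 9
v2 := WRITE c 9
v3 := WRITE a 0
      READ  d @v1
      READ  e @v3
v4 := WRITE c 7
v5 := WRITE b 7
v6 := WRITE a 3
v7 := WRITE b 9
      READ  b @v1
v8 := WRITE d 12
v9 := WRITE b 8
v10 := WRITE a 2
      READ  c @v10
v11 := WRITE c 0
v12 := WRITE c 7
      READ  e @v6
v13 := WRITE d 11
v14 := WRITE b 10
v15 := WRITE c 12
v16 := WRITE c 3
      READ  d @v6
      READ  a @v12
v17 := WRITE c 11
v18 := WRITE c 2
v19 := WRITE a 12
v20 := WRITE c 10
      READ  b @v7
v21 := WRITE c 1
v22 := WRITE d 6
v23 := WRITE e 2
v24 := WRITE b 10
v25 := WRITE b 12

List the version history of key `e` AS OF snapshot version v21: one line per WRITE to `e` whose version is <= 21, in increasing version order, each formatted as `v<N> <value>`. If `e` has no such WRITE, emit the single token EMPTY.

Scan writes for key=e with version <= 21:
  v1 WRITE e 9 -> keep
  v2 WRITE c 9 -> skip
  v3 WRITE a 0 -> skip
  v4 WRITE c 7 -> skip
  v5 WRITE b 7 -> skip
  v6 WRITE a 3 -> skip
  v7 WRITE b 9 -> skip
  v8 WRITE d 12 -> skip
  v9 WRITE b 8 -> skip
  v10 WRITE a 2 -> skip
  v11 WRITE c 0 -> skip
  v12 WRITE c 7 -> skip
  v13 WRITE d 11 -> skip
  v14 WRITE b 10 -> skip
  v15 WRITE c 12 -> skip
  v16 WRITE c 3 -> skip
  v17 WRITE c 11 -> skip
  v18 WRITE c 2 -> skip
  v19 WRITE a 12 -> skip
  v20 WRITE c 10 -> skip
  v21 WRITE c 1 -> skip
  v22 WRITE d 6 -> skip
  v23 WRITE e 2 -> drop (> snap)
  v24 WRITE b 10 -> skip
  v25 WRITE b 12 -> skip
Collected: [(1, 9)]

Answer: v1 9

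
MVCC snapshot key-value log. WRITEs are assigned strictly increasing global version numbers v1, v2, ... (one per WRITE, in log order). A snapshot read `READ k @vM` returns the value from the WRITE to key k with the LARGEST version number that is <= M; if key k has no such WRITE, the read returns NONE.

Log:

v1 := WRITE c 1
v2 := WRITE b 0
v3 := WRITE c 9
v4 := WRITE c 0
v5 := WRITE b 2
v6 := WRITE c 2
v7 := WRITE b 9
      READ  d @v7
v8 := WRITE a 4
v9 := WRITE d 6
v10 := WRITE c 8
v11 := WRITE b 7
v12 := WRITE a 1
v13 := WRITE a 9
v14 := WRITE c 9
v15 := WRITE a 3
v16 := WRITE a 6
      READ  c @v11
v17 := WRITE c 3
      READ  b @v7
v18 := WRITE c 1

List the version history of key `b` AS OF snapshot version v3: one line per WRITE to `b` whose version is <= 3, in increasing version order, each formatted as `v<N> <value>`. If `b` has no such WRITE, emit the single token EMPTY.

Scan writes for key=b with version <= 3:
  v1 WRITE c 1 -> skip
  v2 WRITE b 0 -> keep
  v3 WRITE c 9 -> skip
  v4 WRITE c 0 -> skip
  v5 WRITE b 2 -> drop (> snap)
  v6 WRITE c 2 -> skip
  v7 WRITE b 9 -> drop (> snap)
  v8 WRITE a 4 -> skip
  v9 WRITE d 6 -> skip
  v10 WRITE c 8 -> skip
  v11 WRITE b 7 -> drop (> snap)
  v12 WRITE a 1 -> skip
  v13 WRITE a 9 -> skip
  v14 WRITE c 9 -> skip
  v15 WRITE a 3 -> skip
  v16 WRITE a 6 -> skip
  v17 WRITE c 3 -> skip
  v18 WRITE c 1 -> skip
Collected: [(2, 0)]

Answer: v2 0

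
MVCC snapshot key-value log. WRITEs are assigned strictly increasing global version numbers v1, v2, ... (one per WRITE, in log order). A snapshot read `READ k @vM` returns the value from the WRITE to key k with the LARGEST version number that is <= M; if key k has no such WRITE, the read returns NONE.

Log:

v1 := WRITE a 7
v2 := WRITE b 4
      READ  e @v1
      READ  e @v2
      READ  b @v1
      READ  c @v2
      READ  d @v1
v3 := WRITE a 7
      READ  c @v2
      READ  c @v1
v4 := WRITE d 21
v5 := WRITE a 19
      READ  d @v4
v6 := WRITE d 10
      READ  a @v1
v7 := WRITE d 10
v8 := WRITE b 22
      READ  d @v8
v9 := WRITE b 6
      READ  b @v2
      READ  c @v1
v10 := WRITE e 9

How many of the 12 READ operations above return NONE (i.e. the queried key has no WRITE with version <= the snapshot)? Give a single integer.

Answer: 8

Derivation:
v1: WRITE a=7  (a history now [(1, 7)])
v2: WRITE b=4  (b history now [(2, 4)])
READ e @v1: history=[] -> no version <= 1 -> NONE
READ e @v2: history=[] -> no version <= 2 -> NONE
READ b @v1: history=[(2, 4)] -> no version <= 1 -> NONE
READ c @v2: history=[] -> no version <= 2 -> NONE
READ d @v1: history=[] -> no version <= 1 -> NONE
v3: WRITE a=7  (a history now [(1, 7), (3, 7)])
READ c @v2: history=[] -> no version <= 2 -> NONE
READ c @v1: history=[] -> no version <= 1 -> NONE
v4: WRITE d=21  (d history now [(4, 21)])
v5: WRITE a=19  (a history now [(1, 7), (3, 7), (5, 19)])
READ d @v4: history=[(4, 21)] -> pick v4 -> 21
v6: WRITE d=10  (d history now [(4, 21), (6, 10)])
READ a @v1: history=[(1, 7), (3, 7), (5, 19)] -> pick v1 -> 7
v7: WRITE d=10  (d history now [(4, 21), (6, 10), (7, 10)])
v8: WRITE b=22  (b history now [(2, 4), (8, 22)])
READ d @v8: history=[(4, 21), (6, 10), (7, 10)] -> pick v7 -> 10
v9: WRITE b=6  (b history now [(2, 4), (8, 22), (9, 6)])
READ b @v2: history=[(2, 4), (8, 22), (9, 6)] -> pick v2 -> 4
READ c @v1: history=[] -> no version <= 1 -> NONE
v10: WRITE e=9  (e history now [(10, 9)])
Read results in order: ['NONE', 'NONE', 'NONE', 'NONE', 'NONE', 'NONE', 'NONE', '21', '7', '10', '4', 'NONE']
NONE count = 8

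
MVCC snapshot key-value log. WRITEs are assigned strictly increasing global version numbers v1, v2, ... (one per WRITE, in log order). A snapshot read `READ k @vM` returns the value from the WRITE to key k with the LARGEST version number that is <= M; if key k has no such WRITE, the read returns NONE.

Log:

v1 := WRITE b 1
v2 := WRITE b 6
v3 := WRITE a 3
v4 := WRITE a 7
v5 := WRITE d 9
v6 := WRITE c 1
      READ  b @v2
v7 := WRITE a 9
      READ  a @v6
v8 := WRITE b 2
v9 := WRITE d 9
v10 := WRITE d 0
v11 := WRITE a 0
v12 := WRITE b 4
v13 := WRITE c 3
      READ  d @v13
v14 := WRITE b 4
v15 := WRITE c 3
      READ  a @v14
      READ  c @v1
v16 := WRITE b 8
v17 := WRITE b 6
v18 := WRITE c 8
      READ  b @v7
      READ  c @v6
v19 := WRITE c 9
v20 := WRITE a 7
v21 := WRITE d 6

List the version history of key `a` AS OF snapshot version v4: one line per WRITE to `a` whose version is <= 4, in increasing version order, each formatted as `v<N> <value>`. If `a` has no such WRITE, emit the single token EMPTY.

Scan writes for key=a with version <= 4:
  v1 WRITE b 1 -> skip
  v2 WRITE b 6 -> skip
  v3 WRITE a 3 -> keep
  v4 WRITE a 7 -> keep
  v5 WRITE d 9 -> skip
  v6 WRITE c 1 -> skip
  v7 WRITE a 9 -> drop (> snap)
  v8 WRITE b 2 -> skip
  v9 WRITE d 9 -> skip
  v10 WRITE d 0 -> skip
  v11 WRITE a 0 -> drop (> snap)
  v12 WRITE b 4 -> skip
  v13 WRITE c 3 -> skip
  v14 WRITE b 4 -> skip
  v15 WRITE c 3 -> skip
  v16 WRITE b 8 -> skip
  v17 WRITE b 6 -> skip
  v18 WRITE c 8 -> skip
  v19 WRITE c 9 -> skip
  v20 WRITE a 7 -> drop (> snap)
  v21 WRITE d 6 -> skip
Collected: [(3, 3), (4, 7)]

Answer: v3 3
v4 7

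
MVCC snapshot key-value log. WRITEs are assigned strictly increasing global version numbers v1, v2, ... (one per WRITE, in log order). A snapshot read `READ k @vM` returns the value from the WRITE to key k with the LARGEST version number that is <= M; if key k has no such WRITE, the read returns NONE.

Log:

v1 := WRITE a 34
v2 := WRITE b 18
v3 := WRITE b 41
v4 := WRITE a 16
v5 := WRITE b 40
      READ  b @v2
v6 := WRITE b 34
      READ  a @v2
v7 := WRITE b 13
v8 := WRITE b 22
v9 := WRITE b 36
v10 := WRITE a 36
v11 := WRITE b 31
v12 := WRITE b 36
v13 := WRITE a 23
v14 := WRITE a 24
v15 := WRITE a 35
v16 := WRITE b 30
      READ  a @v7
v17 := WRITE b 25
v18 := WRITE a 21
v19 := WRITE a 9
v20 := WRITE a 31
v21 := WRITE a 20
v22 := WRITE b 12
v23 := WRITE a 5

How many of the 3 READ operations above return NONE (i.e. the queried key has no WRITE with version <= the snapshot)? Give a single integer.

Answer: 0

Derivation:
v1: WRITE a=34  (a history now [(1, 34)])
v2: WRITE b=18  (b history now [(2, 18)])
v3: WRITE b=41  (b history now [(2, 18), (3, 41)])
v4: WRITE a=16  (a history now [(1, 34), (4, 16)])
v5: WRITE b=40  (b history now [(2, 18), (3, 41), (5, 40)])
READ b @v2: history=[(2, 18), (3, 41), (5, 40)] -> pick v2 -> 18
v6: WRITE b=34  (b history now [(2, 18), (3, 41), (5, 40), (6, 34)])
READ a @v2: history=[(1, 34), (4, 16)] -> pick v1 -> 34
v7: WRITE b=13  (b history now [(2, 18), (3, 41), (5, 40), (6, 34), (7, 13)])
v8: WRITE b=22  (b history now [(2, 18), (3, 41), (5, 40), (6, 34), (7, 13), (8, 22)])
v9: WRITE b=36  (b history now [(2, 18), (3, 41), (5, 40), (6, 34), (7, 13), (8, 22), (9, 36)])
v10: WRITE a=36  (a history now [(1, 34), (4, 16), (10, 36)])
v11: WRITE b=31  (b history now [(2, 18), (3, 41), (5, 40), (6, 34), (7, 13), (8, 22), (9, 36), (11, 31)])
v12: WRITE b=36  (b history now [(2, 18), (3, 41), (5, 40), (6, 34), (7, 13), (8, 22), (9, 36), (11, 31), (12, 36)])
v13: WRITE a=23  (a history now [(1, 34), (4, 16), (10, 36), (13, 23)])
v14: WRITE a=24  (a history now [(1, 34), (4, 16), (10, 36), (13, 23), (14, 24)])
v15: WRITE a=35  (a history now [(1, 34), (4, 16), (10, 36), (13, 23), (14, 24), (15, 35)])
v16: WRITE b=30  (b history now [(2, 18), (3, 41), (5, 40), (6, 34), (7, 13), (8, 22), (9, 36), (11, 31), (12, 36), (16, 30)])
READ a @v7: history=[(1, 34), (4, 16), (10, 36), (13, 23), (14, 24), (15, 35)] -> pick v4 -> 16
v17: WRITE b=25  (b history now [(2, 18), (3, 41), (5, 40), (6, 34), (7, 13), (8, 22), (9, 36), (11, 31), (12, 36), (16, 30), (17, 25)])
v18: WRITE a=21  (a history now [(1, 34), (4, 16), (10, 36), (13, 23), (14, 24), (15, 35), (18, 21)])
v19: WRITE a=9  (a history now [(1, 34), (4, 16), (10, 36), (13, 23), (14, 24), (15, 35), (18, 21), (19, 9)])
v20: WRITE a=31  (a history now [(1, 34), (4, 16), (10, 36), (13, 23), (14, 24), (15, 35), (18, 21), (19, 9), (20, 31)])
v21: WRITE a=20  (a history now [(1, 34), (4, 16), (10, 36), (13, 23), (14, 24), (15, 35), (18, 21), (19, 9), (20, 31), (21, 20)])
v22: WRITE b=12  (b history now [(2, 18), (3, 41), (5, 40), (6, 34), (7, 13), (8, 22), (9, 36), (11, 31), (12, 36), (16, 30), (17, 25), (22, 12)])
v23: WRITE a=5  (a history now [(1, 34), (4, 16), (10, 36), (13, 23), (14, 24), (15, 35), (18, 21), (19, 9), (20, 31), (21, 20), (23, 5)])
Read results in order: ['18', '34', '16']
NONE count = 0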